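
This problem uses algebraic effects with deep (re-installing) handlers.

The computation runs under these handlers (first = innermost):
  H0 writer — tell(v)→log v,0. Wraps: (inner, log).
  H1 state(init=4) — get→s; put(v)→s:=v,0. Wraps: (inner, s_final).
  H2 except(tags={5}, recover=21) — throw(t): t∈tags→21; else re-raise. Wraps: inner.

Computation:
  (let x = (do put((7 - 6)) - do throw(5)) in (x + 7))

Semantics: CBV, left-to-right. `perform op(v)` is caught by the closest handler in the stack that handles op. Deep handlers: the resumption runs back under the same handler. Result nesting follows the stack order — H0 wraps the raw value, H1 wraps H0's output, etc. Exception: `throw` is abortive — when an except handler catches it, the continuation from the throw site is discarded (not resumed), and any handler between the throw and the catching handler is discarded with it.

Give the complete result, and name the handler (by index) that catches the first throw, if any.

Working:
put(1) @ H1 ⇒ s:=1
throw(5) @ H2 caught ⇒ 21
= 21

Answer: 21 ; first throw caught by: H2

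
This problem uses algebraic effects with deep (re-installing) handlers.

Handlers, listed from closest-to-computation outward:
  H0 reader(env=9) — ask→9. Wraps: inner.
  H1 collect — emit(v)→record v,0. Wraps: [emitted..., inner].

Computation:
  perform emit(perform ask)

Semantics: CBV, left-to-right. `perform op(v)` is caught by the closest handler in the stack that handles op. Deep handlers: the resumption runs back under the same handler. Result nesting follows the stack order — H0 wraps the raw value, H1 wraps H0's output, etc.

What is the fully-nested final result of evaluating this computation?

Evaluation trace:
ask @ H0 ⇒ 9
emit(9) @ H1 ⇒ out+=9
H0 returns 0
H1 returns [9, 0]
= [9, 0]

Answer: [9, 0]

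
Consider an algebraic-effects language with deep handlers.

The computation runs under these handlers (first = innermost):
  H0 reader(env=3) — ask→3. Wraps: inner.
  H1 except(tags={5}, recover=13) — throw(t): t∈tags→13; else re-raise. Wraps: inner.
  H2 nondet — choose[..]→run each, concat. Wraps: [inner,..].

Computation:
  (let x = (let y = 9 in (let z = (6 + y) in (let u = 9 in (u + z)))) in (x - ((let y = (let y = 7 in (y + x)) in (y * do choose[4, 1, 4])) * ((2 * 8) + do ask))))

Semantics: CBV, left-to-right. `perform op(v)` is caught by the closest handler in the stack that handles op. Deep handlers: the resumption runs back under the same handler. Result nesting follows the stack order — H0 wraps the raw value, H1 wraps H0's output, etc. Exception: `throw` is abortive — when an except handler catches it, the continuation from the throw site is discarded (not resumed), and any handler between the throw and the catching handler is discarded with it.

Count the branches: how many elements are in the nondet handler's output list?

Answer: 3

Step-by-step:
choose[4, 1, 4] @ H2
  branch[0] choose=4:
    ask @ H0 ⇒ 3
    H0 returns -2332
    H1 returns -2332
    H2 returns [-2332]
  branch[1] choose=1:
    ask @ H0 ⇒ 3
    H0 returns -565
    H1 returns -565
    H2 returns [-565]
  branch[2] choose=4:
    ask @ H0 ⇒ 3
    H0 returns -2332
    H1 returns -2332
    H2 returns [-2332]
= [-2332, -565, -2332]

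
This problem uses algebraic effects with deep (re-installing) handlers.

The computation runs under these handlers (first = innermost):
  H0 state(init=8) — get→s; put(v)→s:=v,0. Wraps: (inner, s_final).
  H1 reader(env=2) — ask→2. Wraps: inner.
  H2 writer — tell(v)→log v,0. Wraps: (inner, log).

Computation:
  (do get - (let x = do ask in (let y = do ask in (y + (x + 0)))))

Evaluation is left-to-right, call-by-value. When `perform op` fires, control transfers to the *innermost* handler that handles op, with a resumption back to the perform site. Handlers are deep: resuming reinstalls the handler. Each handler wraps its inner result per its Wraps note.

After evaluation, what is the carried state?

Evaluation trace:
get @ H0 ⇒ 8
ask @ H1 ⇒ 2
ask @ H1 ⇒ 2
H0 returns (4, 8)
H1 returns (4, 8)
H2 returns ((4, 8), ())
= ((4, 8), ())

Answer: 8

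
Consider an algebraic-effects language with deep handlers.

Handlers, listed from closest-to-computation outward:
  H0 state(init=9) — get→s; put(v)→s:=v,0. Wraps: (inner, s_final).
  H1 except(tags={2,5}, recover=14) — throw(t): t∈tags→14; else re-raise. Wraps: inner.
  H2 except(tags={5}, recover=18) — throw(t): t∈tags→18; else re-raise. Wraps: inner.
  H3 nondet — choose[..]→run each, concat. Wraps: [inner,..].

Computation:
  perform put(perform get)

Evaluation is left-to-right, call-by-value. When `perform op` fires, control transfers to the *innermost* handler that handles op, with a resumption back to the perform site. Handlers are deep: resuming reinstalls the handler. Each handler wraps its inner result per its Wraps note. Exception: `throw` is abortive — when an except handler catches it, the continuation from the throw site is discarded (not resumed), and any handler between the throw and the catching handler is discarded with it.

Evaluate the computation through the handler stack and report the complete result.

Answer: [(0, 9)]

Working:
get @ H0 ⇒ 9
put(9) @ H0 ⇒ s:=9
H0 returns (0, 9)
H1 returns (0, 9)
H2 returns (0, 9)
H3 returns [(0, 9)]
= [(0, 9)]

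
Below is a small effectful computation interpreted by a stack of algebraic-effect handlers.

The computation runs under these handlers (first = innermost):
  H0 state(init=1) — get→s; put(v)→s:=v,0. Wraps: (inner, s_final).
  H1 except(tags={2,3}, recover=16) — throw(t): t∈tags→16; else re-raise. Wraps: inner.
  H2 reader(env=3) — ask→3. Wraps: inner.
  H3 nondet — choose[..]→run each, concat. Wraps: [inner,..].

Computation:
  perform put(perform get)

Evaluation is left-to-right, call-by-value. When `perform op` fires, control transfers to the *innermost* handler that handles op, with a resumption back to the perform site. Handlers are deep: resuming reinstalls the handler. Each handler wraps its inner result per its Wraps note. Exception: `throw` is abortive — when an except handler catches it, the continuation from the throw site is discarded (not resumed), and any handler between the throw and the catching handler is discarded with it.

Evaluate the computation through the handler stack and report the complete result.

Answer: [(0, 1)]

Step-by-step:
get @ H0 ⇒ 1
put(1) @ H0 ⇒ s:=1
H0 returns (0, 1)
H1 returns (0, 1)
H2 returns (0, 1)
H3 returns [(0, 1)]
= [(0, 1)]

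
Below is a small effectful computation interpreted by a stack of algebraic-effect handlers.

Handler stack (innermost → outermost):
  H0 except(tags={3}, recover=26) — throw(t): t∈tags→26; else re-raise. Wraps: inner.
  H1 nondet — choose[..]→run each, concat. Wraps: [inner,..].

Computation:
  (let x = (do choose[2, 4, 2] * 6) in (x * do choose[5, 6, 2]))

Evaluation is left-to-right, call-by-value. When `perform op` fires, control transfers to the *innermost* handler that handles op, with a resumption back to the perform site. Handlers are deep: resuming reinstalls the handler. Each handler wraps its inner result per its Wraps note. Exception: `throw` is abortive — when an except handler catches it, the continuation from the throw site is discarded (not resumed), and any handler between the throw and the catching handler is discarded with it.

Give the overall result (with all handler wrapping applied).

Answer: [60, 72, 24, 120, 144, 48, 60, 72, 24]

Evaluation trace:
choose[2, 4, 2] @ H1
  branch[0] choose=2:
    choose[5, 6, 2] @ H1
      branch[0] choose=5:
        H0 returns 60
        H1 returns [60]
      branch[1] choose=6:
        H0 returns 72
        H1 returns [72]
      branch[2] choose=2:
        H0 returns 24
        H1 returns [24]
  branch[1] choose=4:
    choose[5, 6, 2] @ H1
      branch[0] choose=5:
        H0 returns 120
        H1 returns [120]
      branch[1] choose=6:
        H0 returns 144
        H1 returns [144]
      branch[2] choose=2:
        H0 returns 48
        H1 returns [48]
  branch[2] choose=2:
    choose[5, 6, 2] @ H1
      branch[0] choose=5:
        H0 returns 60
        H1 returns [60]
      branch[1] choose=6:
        H0 returns 72
        H1 returns [72]
      branch[2] choose=2:
        H0 returns 24
        H1 returns [24]
= [60, 72, 24, 120, 144, 48, 60, 72, 24]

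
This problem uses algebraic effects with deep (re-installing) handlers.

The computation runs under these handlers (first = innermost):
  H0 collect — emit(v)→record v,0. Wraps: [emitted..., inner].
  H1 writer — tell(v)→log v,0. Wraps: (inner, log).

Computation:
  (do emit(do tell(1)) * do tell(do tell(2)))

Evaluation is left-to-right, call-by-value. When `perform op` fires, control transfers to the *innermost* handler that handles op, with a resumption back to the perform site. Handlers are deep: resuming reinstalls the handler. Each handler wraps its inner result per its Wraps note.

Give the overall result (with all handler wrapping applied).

Evaluation trace:
tell(1) @ H1 ⇒ log+=1
emit(0) @ H0 ⇒ out+=0
tell(2) @ H1 ⇒ log+=2
tell(0) @ H1 ⇒ log+=0
H0 returns [0, 0]
H1 returns ([0, 0], (1, 2, 0))
= ([0, 0], (1, 2, 0))

Answer: ([0, 0], (1, 2, 0))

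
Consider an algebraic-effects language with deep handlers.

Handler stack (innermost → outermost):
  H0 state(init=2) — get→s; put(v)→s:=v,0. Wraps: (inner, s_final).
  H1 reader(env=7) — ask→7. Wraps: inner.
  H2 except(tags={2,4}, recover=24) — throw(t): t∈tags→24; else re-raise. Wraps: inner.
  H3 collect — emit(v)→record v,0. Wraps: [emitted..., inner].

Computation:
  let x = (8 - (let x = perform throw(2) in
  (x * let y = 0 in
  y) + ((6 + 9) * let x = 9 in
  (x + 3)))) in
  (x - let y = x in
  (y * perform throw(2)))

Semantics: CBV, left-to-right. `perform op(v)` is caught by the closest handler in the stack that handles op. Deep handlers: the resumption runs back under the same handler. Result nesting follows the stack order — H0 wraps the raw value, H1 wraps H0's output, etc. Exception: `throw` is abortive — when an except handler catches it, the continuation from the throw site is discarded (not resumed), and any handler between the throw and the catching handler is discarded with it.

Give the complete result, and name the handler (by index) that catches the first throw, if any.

Step-by-step:
throw(2) @ H2 caught ⇒ 24
H3 returns [24]
= [24]

Answer: [24] ; first throw caught by: H2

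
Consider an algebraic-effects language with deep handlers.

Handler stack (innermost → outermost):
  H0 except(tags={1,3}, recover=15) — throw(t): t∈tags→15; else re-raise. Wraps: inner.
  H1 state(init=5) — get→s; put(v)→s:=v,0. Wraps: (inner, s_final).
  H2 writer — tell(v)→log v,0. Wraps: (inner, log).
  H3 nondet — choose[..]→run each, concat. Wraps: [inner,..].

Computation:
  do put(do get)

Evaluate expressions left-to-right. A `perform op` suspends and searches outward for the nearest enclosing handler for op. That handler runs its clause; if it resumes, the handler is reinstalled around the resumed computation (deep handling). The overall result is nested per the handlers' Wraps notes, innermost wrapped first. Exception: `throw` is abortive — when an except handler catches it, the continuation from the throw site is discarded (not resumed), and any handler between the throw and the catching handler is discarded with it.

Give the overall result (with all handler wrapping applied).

Working:
get @ H1 ⇒ 5
put(5) @ H1 ⇒ s:=5
H0 returns 0
H1 returns (0, 5)
H2 returns ((0, 5), ())
H3 returns [((0, 5), ())]
= [((0, 5), ())]

Answer: [((0, 5), ())]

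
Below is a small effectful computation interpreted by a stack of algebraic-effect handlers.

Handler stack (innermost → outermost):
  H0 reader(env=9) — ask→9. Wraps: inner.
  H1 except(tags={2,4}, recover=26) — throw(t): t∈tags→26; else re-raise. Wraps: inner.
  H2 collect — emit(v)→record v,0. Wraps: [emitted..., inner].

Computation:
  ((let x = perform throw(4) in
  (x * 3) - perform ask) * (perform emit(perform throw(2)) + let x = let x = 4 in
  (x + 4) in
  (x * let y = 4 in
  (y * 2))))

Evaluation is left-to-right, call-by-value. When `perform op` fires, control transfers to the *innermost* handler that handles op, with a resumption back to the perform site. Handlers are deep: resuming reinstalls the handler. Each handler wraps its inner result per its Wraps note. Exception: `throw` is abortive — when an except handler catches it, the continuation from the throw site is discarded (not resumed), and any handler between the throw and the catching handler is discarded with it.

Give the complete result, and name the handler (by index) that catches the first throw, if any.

Answer: [26] ; first throw caught by: H1

Step-by-step:
throw(4) @ H1 caught ⇒ 26
H2 returns [26]
= [26]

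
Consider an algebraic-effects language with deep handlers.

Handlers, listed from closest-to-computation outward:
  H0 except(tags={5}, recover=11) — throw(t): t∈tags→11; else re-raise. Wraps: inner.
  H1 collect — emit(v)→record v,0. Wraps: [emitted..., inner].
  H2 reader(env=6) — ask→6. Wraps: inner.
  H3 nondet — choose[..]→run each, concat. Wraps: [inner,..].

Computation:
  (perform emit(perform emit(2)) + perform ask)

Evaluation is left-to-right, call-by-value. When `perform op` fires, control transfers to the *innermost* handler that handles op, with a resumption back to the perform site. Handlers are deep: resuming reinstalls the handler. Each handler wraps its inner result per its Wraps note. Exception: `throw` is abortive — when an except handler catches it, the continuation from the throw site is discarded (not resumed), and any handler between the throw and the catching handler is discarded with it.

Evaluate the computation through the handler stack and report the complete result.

Working:
emit(2) @ H1 ⇒ out+=2
emit(0) @ H1 ⇒ out+=0
ask @ H2 ⇒ 6
H0 returns 6
H1 returns [2, 0, 6]
H2 returns [2, 0, 6]
H3 returns [[2, 0, 6]]
= [[2, 0, 6]]

Answer: [[2, 0, 6]]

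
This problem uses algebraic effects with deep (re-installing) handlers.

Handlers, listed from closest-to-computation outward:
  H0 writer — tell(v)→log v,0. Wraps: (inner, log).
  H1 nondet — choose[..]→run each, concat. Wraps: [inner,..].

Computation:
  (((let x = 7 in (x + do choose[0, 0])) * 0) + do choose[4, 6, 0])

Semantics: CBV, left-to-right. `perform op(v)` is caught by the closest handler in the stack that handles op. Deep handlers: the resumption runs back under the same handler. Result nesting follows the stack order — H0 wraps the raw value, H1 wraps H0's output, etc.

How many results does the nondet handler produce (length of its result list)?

Working:
choose[0, 0] @ H1
  branch[0] choose=0:
    choose[4, 6, 0] @ H1
      branch[0] choose=4:
        H0 returns (4, ())
        H1 returns [(4, ())]
      branch[1] choose=6:
        H0 returns (6, ())
        H1 returns [(6, ())]
      branch[2] choose=0:
        H0 returns (0, ())
        H1 returns [(0, ())]
  branch[1] choose=0:
    choose[4, 6, 0] @ H1
      branch[0] choose=4:
        H0 returns (4, ())
        H1 returns [(4, ())]
      branch[1] choose=6:
        H0 returns (6, ())
        H1 returns [(6, ())]
      branch[2] choose=0:
        H0 returns (0, ())
        H1 returns [(0, ())]
= [(4, ()), (6, ()), (0, ()), (4, ()), (6, ()), (0, ())]

Answer: 6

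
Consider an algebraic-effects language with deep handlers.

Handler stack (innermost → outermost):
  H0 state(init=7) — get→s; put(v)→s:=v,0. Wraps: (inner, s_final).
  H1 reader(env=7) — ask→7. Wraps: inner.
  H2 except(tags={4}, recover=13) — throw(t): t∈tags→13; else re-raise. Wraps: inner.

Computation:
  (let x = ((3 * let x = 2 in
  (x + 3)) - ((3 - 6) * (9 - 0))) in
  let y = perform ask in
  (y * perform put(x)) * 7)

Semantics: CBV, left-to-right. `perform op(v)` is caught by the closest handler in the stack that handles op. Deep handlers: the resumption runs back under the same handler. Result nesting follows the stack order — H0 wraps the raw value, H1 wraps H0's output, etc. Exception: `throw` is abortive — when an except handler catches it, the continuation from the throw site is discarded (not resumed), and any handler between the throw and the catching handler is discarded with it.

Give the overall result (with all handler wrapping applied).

Working:
ask @ H1 ⇒ 7
put(42) @ H0 ⇒ s:=42
H0 returns (0, 42)
H1 returns (0, 42)
H2 returns (0, 42)
= (0, 42)

Answer: (0, 42)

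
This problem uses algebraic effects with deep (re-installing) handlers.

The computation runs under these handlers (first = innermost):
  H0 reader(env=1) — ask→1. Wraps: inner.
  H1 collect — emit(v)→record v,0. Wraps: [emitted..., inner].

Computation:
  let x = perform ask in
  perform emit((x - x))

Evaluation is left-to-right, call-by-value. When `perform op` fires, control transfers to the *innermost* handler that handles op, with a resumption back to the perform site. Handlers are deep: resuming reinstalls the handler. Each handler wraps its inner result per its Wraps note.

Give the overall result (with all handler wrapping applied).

Step-by-step:
ask @ H0 ⇒ 1
emit(0) @ H1 ⇒ out+=0
H0 returns 0
H1 returns [0, 0]
= [0, 0]

Answer: [0, 0]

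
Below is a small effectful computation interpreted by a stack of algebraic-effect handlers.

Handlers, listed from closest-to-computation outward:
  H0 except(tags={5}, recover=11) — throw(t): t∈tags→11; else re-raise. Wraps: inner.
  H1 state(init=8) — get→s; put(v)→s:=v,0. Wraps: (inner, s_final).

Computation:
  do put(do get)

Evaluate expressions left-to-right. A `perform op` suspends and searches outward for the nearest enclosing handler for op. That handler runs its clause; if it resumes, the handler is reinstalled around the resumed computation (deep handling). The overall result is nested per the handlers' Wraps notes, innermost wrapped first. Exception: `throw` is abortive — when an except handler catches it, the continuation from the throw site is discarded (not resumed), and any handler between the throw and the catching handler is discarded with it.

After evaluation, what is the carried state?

Step-by-step:
get @ H1 ⇒ 8
put(8) @ H1 ⇒ s:=8
H0 returns 0
H1 returns (0, 8)
= (0, 8)

Answer: 8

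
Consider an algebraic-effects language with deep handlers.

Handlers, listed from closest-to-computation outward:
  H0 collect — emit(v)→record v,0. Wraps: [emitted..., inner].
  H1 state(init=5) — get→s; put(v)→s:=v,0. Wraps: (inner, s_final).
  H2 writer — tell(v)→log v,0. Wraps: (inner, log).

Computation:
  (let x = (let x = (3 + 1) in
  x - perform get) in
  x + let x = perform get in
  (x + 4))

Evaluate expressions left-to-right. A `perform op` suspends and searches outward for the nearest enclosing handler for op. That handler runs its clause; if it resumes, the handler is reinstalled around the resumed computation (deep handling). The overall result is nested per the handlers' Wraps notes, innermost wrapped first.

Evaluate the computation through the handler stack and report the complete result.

Answer: (([8], 5), ())

Evaluation trace:
get @ H1 ⇒ 5
get @ H1 ⇒ 5
H0 returns [8]
H1 returns ([8], 5)
H2 returns (([8], 5), ())
= (([8], 5), ())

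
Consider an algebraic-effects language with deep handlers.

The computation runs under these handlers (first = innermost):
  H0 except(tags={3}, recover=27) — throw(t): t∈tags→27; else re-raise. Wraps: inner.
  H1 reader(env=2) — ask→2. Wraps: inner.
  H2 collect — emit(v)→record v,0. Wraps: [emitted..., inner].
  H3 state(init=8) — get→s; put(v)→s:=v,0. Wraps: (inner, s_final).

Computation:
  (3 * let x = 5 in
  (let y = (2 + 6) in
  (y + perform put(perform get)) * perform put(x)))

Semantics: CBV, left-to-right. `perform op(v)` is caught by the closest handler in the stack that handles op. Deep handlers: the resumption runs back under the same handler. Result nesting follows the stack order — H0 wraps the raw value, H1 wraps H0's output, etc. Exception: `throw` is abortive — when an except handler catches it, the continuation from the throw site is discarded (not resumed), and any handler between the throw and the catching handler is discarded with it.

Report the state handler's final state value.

Working:
get @ H3 ⇒ 8
put(8) @ H3 ⇒ s:=8
put(5) @ H3 ⇒ s:=5
H0 returns 0
H1 returns 0
H2 returns [0]
H3 returns ([0], 5)
= ([0], 5)

Answer: 5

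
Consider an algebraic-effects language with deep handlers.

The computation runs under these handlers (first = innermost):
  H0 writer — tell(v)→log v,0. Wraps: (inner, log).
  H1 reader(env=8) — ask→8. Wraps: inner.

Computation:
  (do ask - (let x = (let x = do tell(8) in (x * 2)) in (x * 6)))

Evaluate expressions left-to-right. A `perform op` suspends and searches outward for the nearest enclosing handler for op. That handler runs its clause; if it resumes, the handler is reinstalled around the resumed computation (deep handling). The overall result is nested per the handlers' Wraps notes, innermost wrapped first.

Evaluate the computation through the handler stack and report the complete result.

Answer: (8, (8))

Step-by-step:
ask @ H1 ⇒ 8
tell(8) @ H0 ⇒ log+=8
H0 returns (8, (8))
H1 returns (8, (8))
= (8, (8))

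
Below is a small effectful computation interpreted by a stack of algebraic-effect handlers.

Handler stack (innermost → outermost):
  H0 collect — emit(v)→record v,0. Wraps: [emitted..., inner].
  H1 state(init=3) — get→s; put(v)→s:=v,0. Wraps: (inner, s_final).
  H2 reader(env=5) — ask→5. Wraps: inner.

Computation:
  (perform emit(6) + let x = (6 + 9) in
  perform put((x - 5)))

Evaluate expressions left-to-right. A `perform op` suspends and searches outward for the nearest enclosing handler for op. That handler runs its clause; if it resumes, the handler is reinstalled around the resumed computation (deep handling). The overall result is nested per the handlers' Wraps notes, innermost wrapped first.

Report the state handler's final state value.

Step-by-step:
emit(6) @ H0 ⇒ out+=6
put(10) @ H1 ⇒ s:=10
H0 returns [6, 0]
H1 returns ([6, 0], 10)
H2 returns ([6, 0], 10)
= ([6, 0], 10)

Answer: 10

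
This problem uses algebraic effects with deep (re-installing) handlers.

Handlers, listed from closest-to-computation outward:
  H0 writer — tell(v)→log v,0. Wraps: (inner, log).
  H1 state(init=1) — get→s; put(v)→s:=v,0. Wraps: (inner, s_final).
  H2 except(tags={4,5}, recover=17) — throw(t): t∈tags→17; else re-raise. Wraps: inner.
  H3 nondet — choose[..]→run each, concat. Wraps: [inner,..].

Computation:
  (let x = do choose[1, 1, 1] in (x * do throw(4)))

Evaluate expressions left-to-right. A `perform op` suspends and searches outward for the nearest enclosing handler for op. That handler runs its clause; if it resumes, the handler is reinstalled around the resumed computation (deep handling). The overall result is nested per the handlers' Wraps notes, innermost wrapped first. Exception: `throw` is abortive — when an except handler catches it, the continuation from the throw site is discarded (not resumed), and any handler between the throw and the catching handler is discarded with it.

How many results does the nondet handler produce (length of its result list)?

Answer: 3

Working:
choose[1, 1, 1] @ H3
  branch[0] choose=1:
    throw(4) @ H2 caught ⇒ 17
    H3 returns [17]
  branch[1] choose=1:
    throw(4) @ H2 caught ⇒ 17
    H3 returns [17]
  branch[2] choose=1:
    throw(4) @ H2 caught ⇒ 17
    H3 returns [17]
= [17, 17, 17]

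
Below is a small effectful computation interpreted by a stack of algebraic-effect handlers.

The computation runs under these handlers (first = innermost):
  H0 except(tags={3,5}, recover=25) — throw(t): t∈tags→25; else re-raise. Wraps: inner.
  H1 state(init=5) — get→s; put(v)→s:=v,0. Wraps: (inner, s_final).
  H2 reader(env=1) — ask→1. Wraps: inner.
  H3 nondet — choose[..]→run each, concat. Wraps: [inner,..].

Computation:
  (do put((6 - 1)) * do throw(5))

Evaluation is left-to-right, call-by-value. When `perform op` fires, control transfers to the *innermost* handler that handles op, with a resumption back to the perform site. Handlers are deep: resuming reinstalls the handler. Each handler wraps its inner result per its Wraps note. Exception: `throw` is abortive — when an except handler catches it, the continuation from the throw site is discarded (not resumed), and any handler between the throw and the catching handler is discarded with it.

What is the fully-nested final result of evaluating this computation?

Answer: [(25, 5)]

Step-by-step:
put(5) @ H1 ⇒ s:=5
throw(5) @ H0 caught ⇒ 25
H1 returns (25, 5)
H2 returns (25, 5)
H3 returns [(25, 5)]
= [(25, 5)]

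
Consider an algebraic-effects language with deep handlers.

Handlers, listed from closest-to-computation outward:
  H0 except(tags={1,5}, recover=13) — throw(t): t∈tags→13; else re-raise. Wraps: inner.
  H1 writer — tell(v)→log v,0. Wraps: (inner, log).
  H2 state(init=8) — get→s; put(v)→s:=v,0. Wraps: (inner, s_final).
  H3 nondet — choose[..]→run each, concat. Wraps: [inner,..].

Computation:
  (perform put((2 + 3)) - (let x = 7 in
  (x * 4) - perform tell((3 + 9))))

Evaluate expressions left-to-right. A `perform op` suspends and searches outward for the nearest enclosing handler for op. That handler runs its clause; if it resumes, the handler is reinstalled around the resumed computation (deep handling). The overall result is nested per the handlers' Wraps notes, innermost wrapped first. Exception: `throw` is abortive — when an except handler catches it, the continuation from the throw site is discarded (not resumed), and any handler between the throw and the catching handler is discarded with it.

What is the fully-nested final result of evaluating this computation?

Answer: [((-28, (12)), 5)]

Step-by-step:
put(5) @ H2 ⇒ s:=5
tell(12) @ H1 ⇒ log+=12
H0 returns -28
H1 returns (-28, (12))
H2 returns ((-28, (12)), 5)
H3 returns [((-28, (12)), 5)]
= [((-28, (12)), 5)]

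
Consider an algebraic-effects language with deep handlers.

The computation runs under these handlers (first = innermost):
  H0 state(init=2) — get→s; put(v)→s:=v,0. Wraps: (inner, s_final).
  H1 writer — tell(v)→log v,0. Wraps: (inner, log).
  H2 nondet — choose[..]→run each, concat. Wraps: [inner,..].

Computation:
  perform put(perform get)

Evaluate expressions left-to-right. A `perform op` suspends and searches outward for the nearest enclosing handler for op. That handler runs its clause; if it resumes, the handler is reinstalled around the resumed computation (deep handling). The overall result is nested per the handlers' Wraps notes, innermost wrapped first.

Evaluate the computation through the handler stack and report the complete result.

Working:
get @ H0 ⇒ 2
put(2) @ H0 ⇒ s:=2
H0 returns (0, 2)
H1 returns ((0, 2), ())
H2 returns [((0, 2), ())]
= [((0, 2), ())]

Answer: [((0, 2), ())]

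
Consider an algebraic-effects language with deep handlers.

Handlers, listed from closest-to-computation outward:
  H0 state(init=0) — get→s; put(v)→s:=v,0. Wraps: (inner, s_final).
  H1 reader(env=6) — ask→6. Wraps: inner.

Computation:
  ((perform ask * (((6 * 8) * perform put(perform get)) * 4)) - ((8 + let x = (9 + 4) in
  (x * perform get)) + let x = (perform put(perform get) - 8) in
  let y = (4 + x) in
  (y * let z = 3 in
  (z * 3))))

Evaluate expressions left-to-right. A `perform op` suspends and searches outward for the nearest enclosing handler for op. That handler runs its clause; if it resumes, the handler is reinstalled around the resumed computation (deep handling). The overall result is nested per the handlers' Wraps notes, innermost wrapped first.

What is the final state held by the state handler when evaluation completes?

Working:
ask @ H1 ⇒ 6
get @ H0 ⇒ 0
put(0) @ H0 ⇒ s:=0
get @ H0 ⇒ 0
get @ H0 ⇒ 0
put(0) @ H0 ⇒ s:=0
H0 returns (28, 0)
H1 returns (28, 0)
= (28, 0)

Answer: 0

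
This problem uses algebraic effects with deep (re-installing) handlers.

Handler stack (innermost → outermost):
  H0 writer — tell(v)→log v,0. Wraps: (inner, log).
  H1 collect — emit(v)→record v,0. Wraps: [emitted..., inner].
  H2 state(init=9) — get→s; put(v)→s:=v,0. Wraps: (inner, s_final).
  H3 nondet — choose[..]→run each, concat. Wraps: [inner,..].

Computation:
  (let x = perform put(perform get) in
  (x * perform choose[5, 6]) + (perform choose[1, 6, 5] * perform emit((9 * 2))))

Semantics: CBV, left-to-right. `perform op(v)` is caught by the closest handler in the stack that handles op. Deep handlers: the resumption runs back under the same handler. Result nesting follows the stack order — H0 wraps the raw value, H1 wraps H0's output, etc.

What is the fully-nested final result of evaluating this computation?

Step-by-step:
get @ H2 ⇒ 9
put(9) @ H2 ⇒ s:=9
choose[5, 6] @ H3
  branch[0] choose=5:
    choose[1, 6, 5] @ H3
      branch[0] choose=1:
        emit(18) @ H1 ⇒ out+=18
        H0 returns (0, ())
        H1 returns [18, (0, ())]
        H2 returns ([18, (0, ())], 9)
        H3 returns [([18, (0, ())], 9)]
      branch[1] choose=6:
        emit(18) @ H1 ⇒ out+=18
        H0 returns (0, ())
        H1 returns [18, (0, ())]
        H2 returns ([18, (0, ())], 9)
        H3 returns [([18, (0, ())], 9)]
      branch[2] choose=5:
        emit(18) @ H1 ⇒ out+=18
        H0 returns (0, ())
        H1 returns [18, (0, ())]
        H2 returns ([18, (0, ())], 9)
        H3 returns [([18, (0, ())], 9)]
  branch[1] choose=6:
    choose[1, 6, 5] @ H3
      branch[0] choose=1:
        emit(18) @ H1 ⇒ out+=18
        H0 returns (0, ())
        H1 returns [18, (0, ())]
        H2 returns ([18, (0, ())], 9)
        H3 returns [([18, (0, ())], 9)]
      branch[1] choose=6:
        emit(18) @ H1 ⇒ out+=18
        H0 returns (0, ())
        H1 returns [18, (0, ())]
        H2 returns ([18, (0, ())], 9)
        H3 returns [([18, (0, ())], 9)]
      branch[2] choose=5:
        emit(18) @ H1 ⇒ out+=18
        H0 returns (0, ())
        H1 returns [18, (0, ())]
        H2 returns ([18, (0, ())], 9)
        H3 returns [([18, (0, ())], 9)]
= [([18, (0, ())], 9), ([18, (0, ())], 9), ([18, (0, ())], 9), ([18, (0, ())], 9), ([18, (0, ())], 9), ([18, (0, ())], 9)]

Answer: [([18, (0, ())], 9), ([18, (0, ())], 9), ([18, (0, ())], 9), ([18, (0, ())], 9), ([18, (0, ())], 9), ([18, (0, ())], 9)]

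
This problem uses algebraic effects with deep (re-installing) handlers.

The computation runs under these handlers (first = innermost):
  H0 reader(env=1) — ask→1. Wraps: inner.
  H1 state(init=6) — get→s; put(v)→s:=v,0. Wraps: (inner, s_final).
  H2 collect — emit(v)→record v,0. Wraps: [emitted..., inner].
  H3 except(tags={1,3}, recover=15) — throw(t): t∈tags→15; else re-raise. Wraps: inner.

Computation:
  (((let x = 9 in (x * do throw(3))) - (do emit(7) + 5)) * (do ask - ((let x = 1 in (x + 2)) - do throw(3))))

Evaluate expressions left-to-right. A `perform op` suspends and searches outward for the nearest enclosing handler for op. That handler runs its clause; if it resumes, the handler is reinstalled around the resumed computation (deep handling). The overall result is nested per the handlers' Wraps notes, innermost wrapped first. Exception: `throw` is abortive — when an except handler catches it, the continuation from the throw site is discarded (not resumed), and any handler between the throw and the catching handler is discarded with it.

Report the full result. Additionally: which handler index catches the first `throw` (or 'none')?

Step-by-step:
throw(3) @ H3 caught ⇒ 15
= 15

Answer: 15 ; first throw caught by: H3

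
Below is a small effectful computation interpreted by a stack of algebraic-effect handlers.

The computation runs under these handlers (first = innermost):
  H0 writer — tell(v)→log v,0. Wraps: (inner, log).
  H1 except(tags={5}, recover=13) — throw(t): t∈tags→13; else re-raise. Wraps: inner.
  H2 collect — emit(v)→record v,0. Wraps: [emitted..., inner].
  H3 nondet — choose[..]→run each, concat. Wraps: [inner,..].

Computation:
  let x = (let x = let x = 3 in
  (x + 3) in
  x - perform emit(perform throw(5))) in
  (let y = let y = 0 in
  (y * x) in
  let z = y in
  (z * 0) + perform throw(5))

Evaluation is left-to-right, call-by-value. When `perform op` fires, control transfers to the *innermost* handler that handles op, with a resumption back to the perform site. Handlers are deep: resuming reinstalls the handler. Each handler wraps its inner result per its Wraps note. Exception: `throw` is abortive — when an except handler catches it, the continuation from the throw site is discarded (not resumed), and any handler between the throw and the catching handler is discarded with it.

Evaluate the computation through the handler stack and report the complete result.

Working:
throw(5) @ H1 caught ⇒ 13
H2 returns [13]
H3 returns [[13]]
= [[13]]

Answer: [[13]]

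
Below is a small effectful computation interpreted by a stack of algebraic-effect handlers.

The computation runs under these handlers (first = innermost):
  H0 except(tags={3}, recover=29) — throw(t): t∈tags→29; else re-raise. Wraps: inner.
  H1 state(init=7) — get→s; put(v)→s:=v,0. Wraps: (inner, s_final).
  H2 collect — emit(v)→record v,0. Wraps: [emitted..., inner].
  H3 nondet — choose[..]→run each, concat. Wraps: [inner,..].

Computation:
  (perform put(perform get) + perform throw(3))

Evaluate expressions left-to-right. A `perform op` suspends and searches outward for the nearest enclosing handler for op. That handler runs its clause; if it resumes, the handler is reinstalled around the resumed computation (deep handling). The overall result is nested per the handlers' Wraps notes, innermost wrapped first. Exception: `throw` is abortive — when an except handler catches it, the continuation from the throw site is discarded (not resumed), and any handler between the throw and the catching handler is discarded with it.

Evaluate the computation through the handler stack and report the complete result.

Working:
get @ H1 ⇒ 7
put(7) @ H1 ⇒ s:=7
throw(3) @ H0 caught ⇒ 29
H1 returns (29, 7)
H2 returns [(29, 7)]
H3 returns [[(29, 7)]]
= [[(29, 7)]]

Answer: [[(29, 7)]]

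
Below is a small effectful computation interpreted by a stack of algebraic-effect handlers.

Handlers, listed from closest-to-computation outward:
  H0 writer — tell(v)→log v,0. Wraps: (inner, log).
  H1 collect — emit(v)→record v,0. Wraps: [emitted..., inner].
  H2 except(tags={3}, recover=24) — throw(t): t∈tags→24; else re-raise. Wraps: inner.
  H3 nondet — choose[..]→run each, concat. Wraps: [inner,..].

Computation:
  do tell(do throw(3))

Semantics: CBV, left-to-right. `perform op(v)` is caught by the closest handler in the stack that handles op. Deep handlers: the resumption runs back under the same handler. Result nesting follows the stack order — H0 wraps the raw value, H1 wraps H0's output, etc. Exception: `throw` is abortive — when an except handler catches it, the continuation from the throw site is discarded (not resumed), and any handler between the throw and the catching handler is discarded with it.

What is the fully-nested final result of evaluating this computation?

Answer: [24]

Evaluation trace:
throw(3) @ H2 caught ⇒ 24
H3 returns [24]
= [24]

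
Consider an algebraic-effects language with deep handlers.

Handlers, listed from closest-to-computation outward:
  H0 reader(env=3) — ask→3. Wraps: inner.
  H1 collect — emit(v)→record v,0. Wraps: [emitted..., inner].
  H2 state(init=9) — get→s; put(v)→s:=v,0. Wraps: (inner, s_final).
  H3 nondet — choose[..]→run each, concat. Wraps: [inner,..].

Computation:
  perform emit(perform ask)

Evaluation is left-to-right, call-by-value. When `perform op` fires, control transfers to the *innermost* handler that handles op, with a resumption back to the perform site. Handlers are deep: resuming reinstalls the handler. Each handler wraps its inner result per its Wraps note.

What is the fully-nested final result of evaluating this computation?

Evaluation trace:
ask @ H0 ⇒ 3
emit(3) @ H1 ⇒ out+=3
H0 returns 0
H1 returns [3, 0]
H2 returns ([3, 0], 9)
H3 returns [([3, 0], 9)]
= [([3, 0], 9)]

Answer: [([3, 0], 9)]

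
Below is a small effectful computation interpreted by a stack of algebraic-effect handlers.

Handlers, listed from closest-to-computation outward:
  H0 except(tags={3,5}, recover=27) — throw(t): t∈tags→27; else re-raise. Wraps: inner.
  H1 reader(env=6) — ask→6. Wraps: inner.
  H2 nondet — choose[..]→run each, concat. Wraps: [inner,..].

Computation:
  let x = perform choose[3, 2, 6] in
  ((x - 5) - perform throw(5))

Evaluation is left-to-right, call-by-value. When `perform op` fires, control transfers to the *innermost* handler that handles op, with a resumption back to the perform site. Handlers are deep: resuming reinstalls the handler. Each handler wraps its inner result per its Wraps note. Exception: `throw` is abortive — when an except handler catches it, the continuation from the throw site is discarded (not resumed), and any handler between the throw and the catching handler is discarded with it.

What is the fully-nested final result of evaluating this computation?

Working:
choose[3, 2, 6] @ H2
  branch[0] choose=3:
    throw(5) @ H0 caught ⇒ 27
    H1 returns 27
    H2 returns [27]
  branch[1] choose=2:
    throw(5) @ H0 caught ⇒ 27
    H1 returns 27
    H2 returns [27]
  branch[2] choose=6:
    throw(5) @ H0 caught ⇒ 27
    H1 returns 27
    H2 returns [27]
= [27, 27, 27]

Answer: [27, 27, 27]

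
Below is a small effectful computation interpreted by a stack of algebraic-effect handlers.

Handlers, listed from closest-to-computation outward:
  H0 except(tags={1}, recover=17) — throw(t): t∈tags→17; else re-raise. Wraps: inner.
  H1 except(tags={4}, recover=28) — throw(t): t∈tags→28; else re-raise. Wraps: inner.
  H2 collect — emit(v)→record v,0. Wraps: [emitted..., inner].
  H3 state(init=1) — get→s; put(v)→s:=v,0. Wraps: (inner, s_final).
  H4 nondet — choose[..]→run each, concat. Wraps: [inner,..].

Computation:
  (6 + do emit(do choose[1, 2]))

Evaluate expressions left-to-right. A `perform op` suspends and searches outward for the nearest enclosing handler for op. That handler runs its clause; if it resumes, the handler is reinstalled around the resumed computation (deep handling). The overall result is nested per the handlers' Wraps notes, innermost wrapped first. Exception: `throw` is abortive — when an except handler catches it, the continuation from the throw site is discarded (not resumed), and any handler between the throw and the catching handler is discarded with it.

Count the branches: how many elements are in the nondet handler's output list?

Evaluation trace:
choose[1, 2] @ H4
  branch[0] choose=1:
    emit(1) @ H2 ⇒ out+=1
    H0 returns 6
    H1 returns 6
    H2 returns [1, 6]
    H3 returns ([1, 6], 1)
    H4 returns [([1, 6], 1)]
  branch[1] choose=2:
    emit(2) @ H2 ⇒ out+=2
    H0 returns 6
    H1 returns 6
    H2 returns [2, 6]
    H3 returns ([2, 6], 1)
    H4 returns [([2, 6], 1)]
= [([1, 6], 1), ([2, 6], 1)]

Answer: 2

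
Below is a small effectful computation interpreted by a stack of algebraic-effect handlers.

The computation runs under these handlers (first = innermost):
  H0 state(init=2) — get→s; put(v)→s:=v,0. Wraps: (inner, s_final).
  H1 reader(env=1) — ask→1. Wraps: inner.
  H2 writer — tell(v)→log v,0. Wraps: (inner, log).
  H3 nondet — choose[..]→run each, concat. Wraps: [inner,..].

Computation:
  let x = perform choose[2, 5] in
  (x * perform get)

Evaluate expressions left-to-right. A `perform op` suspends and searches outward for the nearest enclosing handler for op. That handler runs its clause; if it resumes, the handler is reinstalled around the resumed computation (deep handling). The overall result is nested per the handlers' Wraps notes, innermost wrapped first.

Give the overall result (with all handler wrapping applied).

Step-by-step:
choose[2, 5] @ H3
  branch[0] choose=2:
    get @ H0 ⇒ 2
    H0 returns (4, 2)
    H1 returns (4, 2)
    H2 returns ((4, 2), ())
    H3 returns [((4, 2), ())]
  branch[1] choose=5:
    get @ H0 ⇒ 2
    H0 returns (10, 2)
    H1 returns (10, 2)
    H2 returns ((10, 2), ())
    H3 returns [((10, 2), ())]
= [((4, 2), ()), ((10, 2), ())]

Answer: [((4, 2), ()), ((10, 2), ())]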